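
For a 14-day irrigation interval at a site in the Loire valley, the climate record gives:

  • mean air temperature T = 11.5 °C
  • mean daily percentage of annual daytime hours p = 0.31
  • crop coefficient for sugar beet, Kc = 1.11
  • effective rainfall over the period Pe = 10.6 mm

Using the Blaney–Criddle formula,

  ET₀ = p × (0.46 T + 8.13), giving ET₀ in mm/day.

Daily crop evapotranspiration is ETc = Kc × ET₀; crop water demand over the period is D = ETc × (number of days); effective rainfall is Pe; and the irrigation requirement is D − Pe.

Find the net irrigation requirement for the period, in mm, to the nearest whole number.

ET₀ = 0.31 × (0.46 × 11.5 + 8.13) = 0.31 × 13.420 = 4.1602 mm/d
ETc = Kc × ET₀ = 1.11 × 4.1602 = 4.6178 mm/d
Crop demand D = ETc × 14 d = 4.6178 × 14 = 64.649 mm
D − Pe = 64.649 − 10.6 = 54.049 mm

54 mm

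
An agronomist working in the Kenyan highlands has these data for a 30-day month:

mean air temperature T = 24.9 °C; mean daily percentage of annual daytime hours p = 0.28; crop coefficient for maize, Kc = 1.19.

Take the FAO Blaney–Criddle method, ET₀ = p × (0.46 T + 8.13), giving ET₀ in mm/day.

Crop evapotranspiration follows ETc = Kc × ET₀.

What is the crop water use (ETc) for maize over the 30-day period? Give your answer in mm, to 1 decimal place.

195.8 mm

ET₀ = 0.28 × (0.46 × 24.9 + 8.13) = 0.28 × 19.584 = 5.4835 mm/d
ETc = Kc × ET₀ = 1.19 × 5.4835 = 6.5254 mm/d
Over 30 days: 6.5254 × 30 = 195.762 mm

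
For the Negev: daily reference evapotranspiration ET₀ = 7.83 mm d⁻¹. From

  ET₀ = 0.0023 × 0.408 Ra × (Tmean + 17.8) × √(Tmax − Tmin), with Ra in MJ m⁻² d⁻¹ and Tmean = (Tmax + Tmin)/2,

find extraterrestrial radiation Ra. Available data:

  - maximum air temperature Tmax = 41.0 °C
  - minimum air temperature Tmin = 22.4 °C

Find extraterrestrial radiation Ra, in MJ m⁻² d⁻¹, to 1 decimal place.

39.1 MJ m⁻² d⁻¹

Tmean = (41.0+22.4)/2 = 31.70 °C; ΔT = 18.6
Ra = ET₀ / [0.0023 × 0.408 × (Tmean+17.8) × √ΔT]
   = 7.83 / (0.0023 × 0.408 × 49.50 × 4.3128) = 39.085 MJ m⁻² d⁻¹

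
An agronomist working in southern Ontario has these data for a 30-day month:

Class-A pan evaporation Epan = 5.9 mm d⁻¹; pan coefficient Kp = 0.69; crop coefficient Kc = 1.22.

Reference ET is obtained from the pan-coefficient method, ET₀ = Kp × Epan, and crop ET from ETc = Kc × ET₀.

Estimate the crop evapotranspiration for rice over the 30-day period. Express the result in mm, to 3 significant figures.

ET₀ = 0.69 × 5.9 = 4.0710 mm/d
ETc = Kc × ET₀ = 1.22 × 4.0710 = 4.9666 mm/d
Over 30 days: 4.9666 × 30 = 148.998 mm

149 mm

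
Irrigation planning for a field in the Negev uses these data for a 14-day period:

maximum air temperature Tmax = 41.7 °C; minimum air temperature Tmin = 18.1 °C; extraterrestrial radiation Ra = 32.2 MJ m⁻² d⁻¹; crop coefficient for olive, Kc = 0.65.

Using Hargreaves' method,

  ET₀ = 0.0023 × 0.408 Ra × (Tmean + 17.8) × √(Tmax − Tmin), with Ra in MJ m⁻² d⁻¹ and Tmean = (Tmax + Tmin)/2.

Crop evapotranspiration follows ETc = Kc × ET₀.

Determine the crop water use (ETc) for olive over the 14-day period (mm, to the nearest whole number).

64 mm

Tmean = (41.7 + 18.1)/2 = 29.90 °C
0.408 Ra = 0.408 × 32.2 = 13.1376 mm/d equivalent
ET₀ = 0.0023 × 13.1376 × (29.90 + 17.8) × √23.6 = 0.0023 × 13.1376 × 47.70 × 4.8580 = 7.0020 mm/d
ETc = Kc × ET₀ = 0.65 × 7.0020 = 4.5513 mm/d
Over 14 days: 4.5513 × 14 = 63.718 mm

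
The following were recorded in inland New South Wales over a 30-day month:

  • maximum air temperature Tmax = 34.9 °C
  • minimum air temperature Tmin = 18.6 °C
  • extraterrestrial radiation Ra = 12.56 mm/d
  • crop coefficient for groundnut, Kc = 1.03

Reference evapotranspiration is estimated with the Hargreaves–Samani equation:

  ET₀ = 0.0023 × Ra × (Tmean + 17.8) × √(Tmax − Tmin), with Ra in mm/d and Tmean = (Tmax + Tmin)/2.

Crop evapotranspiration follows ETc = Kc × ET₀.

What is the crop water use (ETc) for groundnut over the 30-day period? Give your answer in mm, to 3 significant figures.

Tmean = (34.9 + 18.6)/2 = 26.75 °C
ET₀ = 0.0023 × 12.56 × (26.75 + 17.8) × √16.3 = 0.0023 × 12.56 × 44.55 × 4.0373 = 5.1958 mm/d
ETc = Kc × ET₀ = 1.03 × 5.1958 = 5.3517 mm/d
Over 30 days: 5.3517 × 30 = 160.551 mm

161 mm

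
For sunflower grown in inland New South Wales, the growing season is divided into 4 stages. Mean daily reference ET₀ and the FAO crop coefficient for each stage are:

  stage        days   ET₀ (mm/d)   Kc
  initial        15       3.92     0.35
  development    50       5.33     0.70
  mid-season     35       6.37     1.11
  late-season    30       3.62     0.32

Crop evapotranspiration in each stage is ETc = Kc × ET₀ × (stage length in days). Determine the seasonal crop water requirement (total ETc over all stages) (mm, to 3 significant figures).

489 mm

initial: 0.35 × 3.92 × 15 = 20.58 mm
development: 0.70 × 5.33 × 50 = 186.55 mm
mid-season: 1.11 × 6.37 × 35 = 247.47 mm
late-season: 0.32 × 3.62 × 30 = 34.75 mm
Seasonal total = 489.35 mm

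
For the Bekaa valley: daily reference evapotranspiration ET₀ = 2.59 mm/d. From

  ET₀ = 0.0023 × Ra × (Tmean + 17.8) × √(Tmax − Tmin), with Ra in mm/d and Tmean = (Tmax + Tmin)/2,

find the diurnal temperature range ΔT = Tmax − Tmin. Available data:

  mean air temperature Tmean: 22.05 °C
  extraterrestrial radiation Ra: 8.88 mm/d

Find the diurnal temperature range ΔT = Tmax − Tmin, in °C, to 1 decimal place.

√ΔT = ET₀ / [0.0023 × Ra × (Tmean+17.8)] = 2.59 / (0.0023 × 8.88 × 39.85) = 3.1822
ΔT = 3.1822² = 10.126 °C

10.1 °C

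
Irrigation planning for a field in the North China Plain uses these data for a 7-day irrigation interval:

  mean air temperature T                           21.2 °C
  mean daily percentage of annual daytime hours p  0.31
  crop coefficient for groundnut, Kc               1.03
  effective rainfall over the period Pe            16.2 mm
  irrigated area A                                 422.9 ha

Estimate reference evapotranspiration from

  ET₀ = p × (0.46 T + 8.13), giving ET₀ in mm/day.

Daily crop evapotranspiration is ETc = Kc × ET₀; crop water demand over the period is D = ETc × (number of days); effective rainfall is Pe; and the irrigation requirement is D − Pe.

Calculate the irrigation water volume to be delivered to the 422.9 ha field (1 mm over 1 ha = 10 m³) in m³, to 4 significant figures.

ET₀ = 0.31 × (0.46 × 21.2 + 8.13) = 0.31 × 17.882 = 5.5434 mm/d
ETc = Kc × ET₀ = 1.03 × 5.5434 = 5.7097 mm/d
Crop demand D = ETc × 7 d = 5.7097 × 7 = 39.968 mm
D − Pe = 39.968 − 16.2 = 23.768 mm
Volume = 23.768 mm × 422.9 ha × 10 = 100514.9 m³

100500 m³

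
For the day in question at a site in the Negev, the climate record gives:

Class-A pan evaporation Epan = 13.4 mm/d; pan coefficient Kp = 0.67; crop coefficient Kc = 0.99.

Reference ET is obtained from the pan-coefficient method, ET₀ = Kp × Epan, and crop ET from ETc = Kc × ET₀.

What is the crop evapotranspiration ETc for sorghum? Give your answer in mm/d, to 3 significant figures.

ET₀ = 0.67 × 13.4 = 8.9780 mm/d
ETc = Kc × ET₀ = 0.99 × 8.9780 = 8.8882 mm/d

8.89 mm/d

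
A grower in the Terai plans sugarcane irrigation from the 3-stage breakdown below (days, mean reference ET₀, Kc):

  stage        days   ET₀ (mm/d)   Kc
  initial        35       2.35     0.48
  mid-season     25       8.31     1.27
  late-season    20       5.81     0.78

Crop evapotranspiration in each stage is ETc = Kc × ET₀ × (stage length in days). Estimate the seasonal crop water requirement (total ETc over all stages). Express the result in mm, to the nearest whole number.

394 mm

initial: 0.48 × 2.35 × 35 = 39.48 mm
mid-season: 1.27 × 8.31 × 25 = 263.84 mm
late-season: 0.78 × 5.81 × 20 = 90.64 mm
Seasonal total = 393.96 mm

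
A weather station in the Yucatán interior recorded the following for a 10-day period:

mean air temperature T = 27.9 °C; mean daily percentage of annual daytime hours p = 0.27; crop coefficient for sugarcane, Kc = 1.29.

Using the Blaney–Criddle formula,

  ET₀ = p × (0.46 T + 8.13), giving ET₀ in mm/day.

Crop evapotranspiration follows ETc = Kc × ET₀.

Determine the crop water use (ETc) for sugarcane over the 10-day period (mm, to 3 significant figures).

73.0 mm

ET₀ = 0.27 × (0.46 × 27.9 + 8.13) = 0.27 × 20.964 = 5.6603 mm/d
ETc = Kc × ET₀ = 1.29 × 5.6603 = 7.3018 mm/d
Over 10 days: 7.3018 × 10 = 73.018 mm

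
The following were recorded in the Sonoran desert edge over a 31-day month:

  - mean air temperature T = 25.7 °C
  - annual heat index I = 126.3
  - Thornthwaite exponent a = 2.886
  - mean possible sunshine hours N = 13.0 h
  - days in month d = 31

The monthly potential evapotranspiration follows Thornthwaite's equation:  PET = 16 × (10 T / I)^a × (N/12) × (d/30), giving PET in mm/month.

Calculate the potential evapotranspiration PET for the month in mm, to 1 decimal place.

139.2 mm

10T/I = 10 × 25.7 / 126.3 = 2.0348
(10T/I)^a = 2.0348^2.886 = 7.7695
Uncorrected PET = 16 × 7.7695 = 124.312 mm
Correction = (N/12)(d/30) = (13.0/12)(31/30) = 1.1194
PET = 124.312 × 1.1194 = 139.155 mm/month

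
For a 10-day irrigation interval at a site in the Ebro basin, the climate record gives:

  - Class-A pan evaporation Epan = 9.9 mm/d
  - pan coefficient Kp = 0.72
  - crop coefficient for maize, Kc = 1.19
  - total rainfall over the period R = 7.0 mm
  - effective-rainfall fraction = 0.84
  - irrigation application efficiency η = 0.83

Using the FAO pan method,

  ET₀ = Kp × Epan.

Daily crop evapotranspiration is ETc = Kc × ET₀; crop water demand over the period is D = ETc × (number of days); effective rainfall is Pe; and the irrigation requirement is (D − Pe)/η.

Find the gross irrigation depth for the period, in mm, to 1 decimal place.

ET₀ = 0.72 × 9.9 = 7.1280 mm/d
ETc = Kc × ET₀ = 1.19 × 7.1280 = 8.4823 mm/d
Crop demand D = ETc × 10 d = 8.4823 × 10 = 84.823 mm
Pe = 0.84 × 7.0 = 5.880 mm
D − Pe = 84.823 − 5.880 = 78.943 mm
Gross irrigation = 78.943 / 0.83 = 95.112 mm

95.1 mm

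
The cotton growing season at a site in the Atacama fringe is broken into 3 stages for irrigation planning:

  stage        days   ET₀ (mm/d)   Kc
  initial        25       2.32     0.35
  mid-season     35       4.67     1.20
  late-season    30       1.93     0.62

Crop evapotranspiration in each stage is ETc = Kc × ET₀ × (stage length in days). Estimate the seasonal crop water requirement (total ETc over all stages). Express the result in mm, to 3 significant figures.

initial: 0.35 × 2.32 × 25 = 20.30 mm
mid-season: 1.20 × 4.67 × 35 = 196.14 mm
late-season: 0.62 × 1.93 × 30 = 35.90 mm
Seasonal total = 252.34 mm

252 mm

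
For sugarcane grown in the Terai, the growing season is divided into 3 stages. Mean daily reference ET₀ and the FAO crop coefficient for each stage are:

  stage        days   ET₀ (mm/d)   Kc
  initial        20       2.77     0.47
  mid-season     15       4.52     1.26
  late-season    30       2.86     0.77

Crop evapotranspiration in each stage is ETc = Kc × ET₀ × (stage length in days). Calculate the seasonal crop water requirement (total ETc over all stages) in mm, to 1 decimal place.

initial: 0.47 × 2.77 × 20 = 26.04 mm
mid-season: 1.26 × 4.52 × 15 = 85.43 mm
late-season: 0.77 × 2.86 × 30 = 66.07 mm
Seasonal total = 177.54 mm

177.5 mm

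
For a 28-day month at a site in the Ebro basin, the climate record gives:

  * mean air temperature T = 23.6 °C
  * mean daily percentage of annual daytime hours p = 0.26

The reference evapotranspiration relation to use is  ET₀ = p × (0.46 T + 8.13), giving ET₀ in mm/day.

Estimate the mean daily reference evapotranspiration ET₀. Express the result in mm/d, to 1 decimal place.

4.9 mm/d

ET₀ = 0.26 × (0.46 × 23.6 + 8.13) = 0.26 × 18.986 = 4.9364 mm/d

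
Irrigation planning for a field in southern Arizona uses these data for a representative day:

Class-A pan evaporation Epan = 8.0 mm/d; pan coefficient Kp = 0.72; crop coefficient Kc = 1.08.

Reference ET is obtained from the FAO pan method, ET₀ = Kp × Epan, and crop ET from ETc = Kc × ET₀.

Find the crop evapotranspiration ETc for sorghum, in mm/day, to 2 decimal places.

ET₀ = 0.72 × 8.0 = 5.7600 mm/d
ETc = Kc × ET₀ = 1.08 × 5.7600 = 6.2208 mm/d

6.22 mm/day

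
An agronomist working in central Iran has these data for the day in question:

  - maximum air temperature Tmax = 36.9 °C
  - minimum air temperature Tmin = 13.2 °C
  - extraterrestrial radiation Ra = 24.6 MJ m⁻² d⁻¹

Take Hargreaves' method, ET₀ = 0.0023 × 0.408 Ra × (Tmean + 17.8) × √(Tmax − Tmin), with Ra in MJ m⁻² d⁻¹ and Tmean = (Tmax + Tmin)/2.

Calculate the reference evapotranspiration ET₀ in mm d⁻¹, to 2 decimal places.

4.82 mm d⁻¹

Tmean = (36.9 + 13.2)/2 = 25.05 °C
0.408 Ra = 0.408 × 24.6 = 10.0368 mm/d equivalent
ET₀ = 0.0023 × 10.0368 × (25.05 + 17.8) × √23.7 = 0.0023 × 10.0368 × 42.85 × 4.8683 = 4.8156 mm/d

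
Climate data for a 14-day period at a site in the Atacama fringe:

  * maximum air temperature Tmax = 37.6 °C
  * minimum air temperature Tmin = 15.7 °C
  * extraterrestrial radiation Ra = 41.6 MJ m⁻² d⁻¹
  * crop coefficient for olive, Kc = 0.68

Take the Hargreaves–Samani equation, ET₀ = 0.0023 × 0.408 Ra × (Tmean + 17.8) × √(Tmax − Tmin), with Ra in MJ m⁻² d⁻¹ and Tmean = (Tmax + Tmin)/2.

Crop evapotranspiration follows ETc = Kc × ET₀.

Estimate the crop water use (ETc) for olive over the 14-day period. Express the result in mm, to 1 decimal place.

77.3 mm

Tmean = (37.6 + 15.7)/2 = 26.65 °C
0.408 Ra = 0.408 × 41.6 = 16.9728 mm/d equivalent
ET₀ = 0.0023 × 16.9728 × (26.65 + 17.8) × √21.9 = 0.0023 × 16.9728 × 44.45 × 4.6797 = 8.1203 mm/d
ETc = Kc × ET₀ = 0.68 × 8.1203 = 5.5218 mm/d
Over 14 days: 5.5218 × 14 = 77.305 mm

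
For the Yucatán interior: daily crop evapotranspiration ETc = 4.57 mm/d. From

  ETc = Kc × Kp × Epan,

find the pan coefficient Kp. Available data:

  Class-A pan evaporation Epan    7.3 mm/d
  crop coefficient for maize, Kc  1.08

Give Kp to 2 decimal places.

ETc = Kc × Kp × Epan  ⇒  Kp = ETc / (Kc × Epan)
Kp = 4.57 / (1.08 × 7.3) = 4.57 / 7.884 = 0.5797

0.58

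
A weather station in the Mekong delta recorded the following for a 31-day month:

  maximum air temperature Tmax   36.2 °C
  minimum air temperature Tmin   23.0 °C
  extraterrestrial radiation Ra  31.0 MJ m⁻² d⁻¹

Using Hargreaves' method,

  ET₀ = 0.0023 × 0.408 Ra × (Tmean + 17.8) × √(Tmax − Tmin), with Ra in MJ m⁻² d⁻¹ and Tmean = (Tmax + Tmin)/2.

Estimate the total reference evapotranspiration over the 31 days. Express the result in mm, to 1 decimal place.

Tmean = (36.2 + 23.0)/2 = 29.60 °C
0.408 Ra = 0.408 × 31.0 = 12.6480 mm/d equivalent
ET₀ = 0.0023 × 12.6480 × (29.60 + 17.8) × √13.2 = 0.0023 × 12.6480 × 47.40 × 3.6332 = 5.0098 mm/d
Over 31 days: 5.0098 × 31 = 155.304 mm

155.3 mm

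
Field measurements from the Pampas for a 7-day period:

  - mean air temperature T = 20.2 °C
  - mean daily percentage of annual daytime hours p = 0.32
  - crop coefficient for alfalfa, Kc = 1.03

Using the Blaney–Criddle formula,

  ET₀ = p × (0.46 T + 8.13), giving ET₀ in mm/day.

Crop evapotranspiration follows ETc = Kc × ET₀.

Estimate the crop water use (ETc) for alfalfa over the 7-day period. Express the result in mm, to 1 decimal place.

ET₀ = 0.32 × (0.46 × 20.2 + 8.13) = 0.32 × 17.422 = 5.5750 mm/d
ETc = Kc × ET₀ = 1.03 × 5.5750 = 5.7423 mm/d
Over 7 days: 5.7423 × 7 = 40.196 mm

40.2 mm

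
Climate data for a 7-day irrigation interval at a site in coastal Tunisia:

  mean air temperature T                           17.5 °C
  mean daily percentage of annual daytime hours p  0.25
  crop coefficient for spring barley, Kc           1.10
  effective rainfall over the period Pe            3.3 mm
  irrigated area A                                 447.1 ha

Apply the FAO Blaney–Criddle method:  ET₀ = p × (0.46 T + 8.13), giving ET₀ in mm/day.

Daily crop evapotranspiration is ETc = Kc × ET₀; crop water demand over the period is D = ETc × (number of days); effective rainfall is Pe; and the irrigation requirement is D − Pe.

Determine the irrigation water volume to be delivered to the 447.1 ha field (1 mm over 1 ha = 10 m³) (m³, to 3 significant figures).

125000 m³

ET₀ = 0.25 × (0.46 × 17.5 + 8.13) = 0.25 × 16.180 = 4.0450 mm/d
ETc = Kc × ET₀ = 1.10 × 4.0450 = 4.4495 mm/d
Crop demand D = ETc × 7 d = 4.4495 × 7 = 31.147 mm
D − Pe = 31.147 − 3.3 = 27.847 mm
Volume = 27.847 mm × 447.1 ha × 10 = 124503.9 m³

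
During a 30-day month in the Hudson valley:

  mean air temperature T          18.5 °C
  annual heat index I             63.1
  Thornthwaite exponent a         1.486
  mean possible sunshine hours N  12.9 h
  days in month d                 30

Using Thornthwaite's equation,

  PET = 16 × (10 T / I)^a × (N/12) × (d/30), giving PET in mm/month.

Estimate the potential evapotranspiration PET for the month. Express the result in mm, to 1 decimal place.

85.1 mm

10T/I = 10 × 18.5 / 63.1 = 2.9319
(10T/I)^a = 2.9319^1.486 = 4.9452
Uncorrected PET = 16 × 4.9452 = 79.123 mm
Correction = (N/12)(d/30) = (12.9/12)(30/30) = 1.0750
PET = 79.123 × 1.0750 = 85.057 mm/month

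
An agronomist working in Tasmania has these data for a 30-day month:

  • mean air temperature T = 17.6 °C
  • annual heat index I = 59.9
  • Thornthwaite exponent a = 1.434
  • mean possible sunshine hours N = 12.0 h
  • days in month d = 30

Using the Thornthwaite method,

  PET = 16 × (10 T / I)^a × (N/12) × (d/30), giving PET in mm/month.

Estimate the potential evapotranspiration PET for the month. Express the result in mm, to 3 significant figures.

75.1 mm

10T/I = 10 × 17.6 / 59.9 = 2.9382
(10T/I)^a = 2.9382^1.434 = 4.6906
Uncorrected PET = 16 × 4.6906 = 75.050 mm
Correction = (N/12)(d/30) = (12.0/12)(30/30) = 1.0000
PET = 75.050 × 1.0000 = 75.050 mm/month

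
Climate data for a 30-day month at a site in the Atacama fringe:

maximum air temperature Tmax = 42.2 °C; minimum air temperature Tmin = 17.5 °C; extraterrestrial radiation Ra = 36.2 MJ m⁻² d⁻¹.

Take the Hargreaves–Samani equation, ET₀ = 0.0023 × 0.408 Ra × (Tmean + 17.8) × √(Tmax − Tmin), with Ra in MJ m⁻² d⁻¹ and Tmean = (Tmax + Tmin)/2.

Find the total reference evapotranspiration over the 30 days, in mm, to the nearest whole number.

Tmean = (42.2 + 17.5)/2 = 29.85 °C
0.408 Ra = 0.408 × 36.2 = 14.7696 mm/d equivalent
ET₀ = 0.0023 × 14.7696 × (29.85 + 17.8) × √24.7 = 0.0023 × 14.7696 × 47.65 × 4.9699 = 8.0446 mm/d
Over 30 days: 8.0446 × 30 = 241.338 mm

241 mm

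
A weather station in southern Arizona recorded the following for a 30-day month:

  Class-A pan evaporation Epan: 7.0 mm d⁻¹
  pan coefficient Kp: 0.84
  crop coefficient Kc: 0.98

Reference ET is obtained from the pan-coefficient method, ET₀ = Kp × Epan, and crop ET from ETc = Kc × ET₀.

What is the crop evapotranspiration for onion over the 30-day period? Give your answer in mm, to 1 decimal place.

172.9 mm

ET₀ = 0.84 × 7.0 = 5.8800 mm/d
ETc = Kc × ET₀ = 0.98 × 5.8800 = 5.7624 mm/d
Over 30 days: 5.7624 × 30 = 172.872 mm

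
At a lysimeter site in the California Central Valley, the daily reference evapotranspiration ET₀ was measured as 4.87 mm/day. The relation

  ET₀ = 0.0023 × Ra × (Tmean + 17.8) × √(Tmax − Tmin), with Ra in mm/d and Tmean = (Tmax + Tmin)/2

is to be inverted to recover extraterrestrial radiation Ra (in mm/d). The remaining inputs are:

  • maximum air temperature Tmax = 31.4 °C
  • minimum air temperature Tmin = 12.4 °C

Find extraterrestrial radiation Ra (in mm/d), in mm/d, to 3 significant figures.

12.2 mm/d

Tmean = 21.90 °C; √ΔT = 4.3589
Ra = ET₀ / [0.0023 × (Tmean+17.8) × √ΔT] = 4.87 / (0.0023 × 39.70 × 4.3589) = 12.236 mm/d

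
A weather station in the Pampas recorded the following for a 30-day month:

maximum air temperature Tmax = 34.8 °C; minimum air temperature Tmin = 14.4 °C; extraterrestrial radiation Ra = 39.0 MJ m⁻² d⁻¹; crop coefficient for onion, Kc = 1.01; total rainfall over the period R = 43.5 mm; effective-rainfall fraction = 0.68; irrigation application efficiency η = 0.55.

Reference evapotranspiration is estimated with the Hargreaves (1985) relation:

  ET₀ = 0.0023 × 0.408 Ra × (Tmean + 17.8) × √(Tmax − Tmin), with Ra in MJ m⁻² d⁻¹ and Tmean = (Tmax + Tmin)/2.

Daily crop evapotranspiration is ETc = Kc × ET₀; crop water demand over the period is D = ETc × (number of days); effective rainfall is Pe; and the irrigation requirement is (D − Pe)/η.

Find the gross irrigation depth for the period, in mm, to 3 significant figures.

Tmean = (34.8 + 14.4)/2 = 24.60 °C
0.408 Ra = 0.408 × 39.0 = 15.9120 mm/d equivalent
ET₀ = 0.0023 × 15.9120 × (24.60 + 17.8) × √20.4 = 0.0023 × 15.9120 × 42.40 × 4.5166 = 7.0086 mm/d
ETc = Kc × ET₀ = 1.01 × 7.0086 = 7.0787 mm/d
Crop demand D = ETc × 30 d = 7.0787 × 30 = 212.361 mm
Pe = 0.68 × 43.5 = 29.580 mm
D − Pe = 212.361 − 29.580 = 182.781 mm
Gross irrigation = 182.781 / 0.55 = 332.329 mm

332 mm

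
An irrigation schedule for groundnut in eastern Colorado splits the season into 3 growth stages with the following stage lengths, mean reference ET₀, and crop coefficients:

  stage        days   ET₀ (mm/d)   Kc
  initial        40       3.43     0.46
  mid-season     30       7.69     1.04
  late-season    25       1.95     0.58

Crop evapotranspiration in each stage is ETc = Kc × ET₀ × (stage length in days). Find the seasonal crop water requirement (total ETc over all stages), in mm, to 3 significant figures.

initial: 0.46 × 3.43 × 40 = 63.11 mm
mid-season: 1.04 × 7.69 × 30 = 239.93 mm
late-season: 0.58 × 1.95 × 25 = 28.28 mm
Seasonal total = 331.32 mm

331 mm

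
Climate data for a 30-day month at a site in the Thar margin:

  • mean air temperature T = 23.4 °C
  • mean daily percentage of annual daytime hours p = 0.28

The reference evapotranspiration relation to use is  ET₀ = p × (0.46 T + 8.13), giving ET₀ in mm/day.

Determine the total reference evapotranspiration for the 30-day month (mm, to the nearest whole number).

ET₀ = 0.28 × (0.46 × 23.4 + 8.13) = 0.28 × 18.894 = 5.2903 mm/d
Monthly total = 5.2903 × 30 = 158.709 mm

159 mm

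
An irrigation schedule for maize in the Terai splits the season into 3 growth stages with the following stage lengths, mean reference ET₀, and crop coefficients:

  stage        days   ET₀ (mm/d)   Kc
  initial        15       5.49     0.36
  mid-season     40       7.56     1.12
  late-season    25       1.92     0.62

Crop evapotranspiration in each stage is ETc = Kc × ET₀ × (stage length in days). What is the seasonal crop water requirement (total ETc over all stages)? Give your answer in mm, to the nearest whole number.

398 mm

initial: 0.36 × 5.49 × 15 = 29.65 mm
mid-season: 1.12 × 7.56 × 40 = 338.69 mm
late-season: 0.62 × 1.92 × 25 = 29.76 mm
Seasonal total = 398.10 mm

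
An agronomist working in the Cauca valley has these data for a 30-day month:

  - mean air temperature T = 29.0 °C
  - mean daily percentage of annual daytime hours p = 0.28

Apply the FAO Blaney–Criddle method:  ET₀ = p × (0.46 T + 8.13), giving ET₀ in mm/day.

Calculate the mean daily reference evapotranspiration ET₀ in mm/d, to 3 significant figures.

ET₀ = 0.28 × (0.46 × 29.0 + 8.13) = 0.28 × 21.470 = 6.0116 mm/d

6.01 mm/d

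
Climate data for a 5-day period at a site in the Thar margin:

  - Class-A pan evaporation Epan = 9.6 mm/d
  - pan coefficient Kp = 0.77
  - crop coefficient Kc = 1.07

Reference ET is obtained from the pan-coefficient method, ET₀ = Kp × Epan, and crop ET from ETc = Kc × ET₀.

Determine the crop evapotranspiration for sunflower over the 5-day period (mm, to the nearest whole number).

40 mm

ET₀ = 0.77 × 9.6 = 7.3920 mm/d
ETc = Kc × ET₀ = 1.07 × 7.3920 = 7.9094 mm/d
Over 5 days: 7.9094 × 5 = 39.547 mm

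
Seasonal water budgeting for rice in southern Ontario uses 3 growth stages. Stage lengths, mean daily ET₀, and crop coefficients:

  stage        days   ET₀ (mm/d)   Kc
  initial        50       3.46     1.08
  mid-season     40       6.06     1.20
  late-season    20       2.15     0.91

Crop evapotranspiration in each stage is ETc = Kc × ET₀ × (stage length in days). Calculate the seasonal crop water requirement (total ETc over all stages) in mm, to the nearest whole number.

initial: 1.08 × 3.46 × 50 = 186.84 mm
mid-season: 1.20 × 6.06 × 40 = 290.88 mm
late-season: 0.91 × 2.15 × 20 = 39.13 mm
Seasonal total = 516.85 mm

517 mm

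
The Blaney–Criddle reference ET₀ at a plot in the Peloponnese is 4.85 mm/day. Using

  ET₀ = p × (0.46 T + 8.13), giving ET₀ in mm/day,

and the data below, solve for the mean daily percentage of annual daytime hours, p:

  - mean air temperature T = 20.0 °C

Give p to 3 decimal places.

p = ET₀ / (0.46 T + 8.13) = 4.85 / (0.46 × 20.0 + 8.13) = 4.85 / 17.330 = 0.2799

0.280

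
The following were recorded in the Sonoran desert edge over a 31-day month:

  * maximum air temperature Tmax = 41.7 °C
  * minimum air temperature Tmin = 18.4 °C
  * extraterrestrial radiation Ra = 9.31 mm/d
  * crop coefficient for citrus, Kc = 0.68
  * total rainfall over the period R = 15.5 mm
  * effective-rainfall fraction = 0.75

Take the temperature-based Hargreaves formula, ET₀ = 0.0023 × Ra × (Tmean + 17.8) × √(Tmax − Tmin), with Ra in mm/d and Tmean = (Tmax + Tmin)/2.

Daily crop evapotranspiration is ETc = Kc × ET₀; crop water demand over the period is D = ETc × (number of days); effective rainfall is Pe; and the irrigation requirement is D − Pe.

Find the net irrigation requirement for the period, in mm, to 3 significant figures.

92.6 mm

Tmean = (41.7 + 18.4)/2 = 30.05 °C
ET₀ = 0.0023 × 9.31 × (30.05 + 17.8) × √23.3 = 0.0023 × 9.31 × 47.85 × 4.8270 = 4.9458 mm/d
ETc = Kc × ET₀ = 0.68 × 4.9458 = 3.3631 mm/d
Crop demand D = ETc × 31 d = 3.3631 × 31 = 104.256 mm
Pe = 0.75 × 15.5 = 11.625 mm
D − Pe = 104.256 − 11.625 = 92.631 mm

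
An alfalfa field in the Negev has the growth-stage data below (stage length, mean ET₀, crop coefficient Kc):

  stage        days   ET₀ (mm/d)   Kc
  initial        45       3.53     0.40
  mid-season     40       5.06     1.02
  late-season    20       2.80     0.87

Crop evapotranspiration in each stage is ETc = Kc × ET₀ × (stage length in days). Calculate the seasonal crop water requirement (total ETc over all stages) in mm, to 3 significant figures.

319 mm

initial: 0.40 × 3.53 × 45 = 63.54 mm
mid-season: 1.02 × 5.06 × 40 = 206.45 mm
late-season: 0.87 × 2.80 × 20 = 48.72 mm
Seasonal total = 318.71 mm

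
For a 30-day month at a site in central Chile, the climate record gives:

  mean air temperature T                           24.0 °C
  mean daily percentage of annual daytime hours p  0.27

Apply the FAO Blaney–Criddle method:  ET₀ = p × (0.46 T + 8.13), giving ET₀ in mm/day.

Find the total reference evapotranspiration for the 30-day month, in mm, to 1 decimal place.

ET₀ = 0.27 × (0.46 × 24.0 + 8.13) = 0.27 × 19.170 = 5.1759 mm/d
Monthly total = 5.1759 × 30 = 155.277 mm

155.3 mm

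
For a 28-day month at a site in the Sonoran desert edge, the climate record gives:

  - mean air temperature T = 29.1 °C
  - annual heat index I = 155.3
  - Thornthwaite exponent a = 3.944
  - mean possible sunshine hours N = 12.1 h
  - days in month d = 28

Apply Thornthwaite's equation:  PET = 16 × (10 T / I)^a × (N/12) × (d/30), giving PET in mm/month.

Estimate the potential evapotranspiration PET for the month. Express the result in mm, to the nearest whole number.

10T/I = 10 × 29.1 / 155.3 = 1.8738
(10T/I)^a = 1.8738^3.944 = 11.9020
Uncorrected PET = 16 × 11.9020 = 190.432 mm
Correction = (N/12)(d/30) = (12.1/12)(28/30) = 0.9411
PET = 190.432 × 0.9411 = 179.216 mm/month

179 mm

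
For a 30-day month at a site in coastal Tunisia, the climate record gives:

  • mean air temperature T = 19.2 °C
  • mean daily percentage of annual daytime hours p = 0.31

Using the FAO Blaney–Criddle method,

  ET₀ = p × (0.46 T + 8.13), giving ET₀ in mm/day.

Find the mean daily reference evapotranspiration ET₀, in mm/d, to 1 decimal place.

ET₀ = 0.31 × (0.46 × 19.2 + 8.13) = 0.31 × 16.962 = 5.2582 mm/d

5.3 mm/d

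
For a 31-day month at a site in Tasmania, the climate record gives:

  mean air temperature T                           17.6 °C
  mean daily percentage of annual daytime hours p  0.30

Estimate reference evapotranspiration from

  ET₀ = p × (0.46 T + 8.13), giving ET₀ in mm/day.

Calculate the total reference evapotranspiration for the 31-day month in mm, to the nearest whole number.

151 mm

ET₀ = 0.30 × (0.46 × 17.6 + 8.13) = 0.30 × 16.226 = 4.8678 mm/d
Monthly total = 4.8678 × 31 = 150.902 mm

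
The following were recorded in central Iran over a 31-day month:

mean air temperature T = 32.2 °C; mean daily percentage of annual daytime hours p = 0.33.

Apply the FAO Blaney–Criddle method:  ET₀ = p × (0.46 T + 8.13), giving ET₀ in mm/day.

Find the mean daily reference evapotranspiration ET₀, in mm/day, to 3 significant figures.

ET₀ = 0.33 × (0.46 × 32.2 + 8.13) = 0.33 × 22.942 = 7.5709 mm/d

7.57 mm/day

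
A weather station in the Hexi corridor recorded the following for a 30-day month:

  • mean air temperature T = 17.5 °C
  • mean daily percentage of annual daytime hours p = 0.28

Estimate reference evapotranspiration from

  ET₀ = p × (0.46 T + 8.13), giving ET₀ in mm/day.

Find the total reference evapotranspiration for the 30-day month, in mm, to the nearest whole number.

ET₀ = 0.28 × (0.46 × 17.5 + 8.13) = 0.28 × 16.180 = 4.5304 mm/d
Monthly total = 4.5304 × 30 = 135.912 mm

136 mm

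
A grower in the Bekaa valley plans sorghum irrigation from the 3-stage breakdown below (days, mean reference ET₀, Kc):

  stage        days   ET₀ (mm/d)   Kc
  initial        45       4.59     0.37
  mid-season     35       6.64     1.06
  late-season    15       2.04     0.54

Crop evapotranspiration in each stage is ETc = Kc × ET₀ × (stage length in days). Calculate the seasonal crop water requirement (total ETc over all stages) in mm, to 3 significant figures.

339 mm

initial: 0.37 × 4.59 × 45 = 76.42 mm
mid-season: 1.06 × 6.64 × 35 = 246.34 mm
late-season: 0.54 × 2.04 × 15 = 16.52 mm
Seasonal total = 339.28 mm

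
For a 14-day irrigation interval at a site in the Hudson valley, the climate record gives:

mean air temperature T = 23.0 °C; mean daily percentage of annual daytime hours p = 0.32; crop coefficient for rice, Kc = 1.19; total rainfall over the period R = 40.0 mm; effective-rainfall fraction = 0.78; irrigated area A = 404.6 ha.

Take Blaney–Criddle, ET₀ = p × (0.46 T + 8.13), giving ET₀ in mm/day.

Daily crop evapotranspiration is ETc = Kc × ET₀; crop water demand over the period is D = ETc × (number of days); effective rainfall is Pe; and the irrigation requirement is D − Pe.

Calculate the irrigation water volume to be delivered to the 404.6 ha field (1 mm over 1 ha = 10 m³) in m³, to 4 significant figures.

ET₀ = 0.32 × (0.46 × 23.0 + 8.13) = 0.32 × 18.710 = 5.9872 mm/d
ETc = Kc × ET₀ = 1.19 × 5.9872 = 7.1248 mm/d
Crop demand D = ETc × 14 d = 7.1248 × 14 = 99.747 mm
Pe = 0.78 × 40.0 = 31.200 mm
D − Pe = 99.747 − 31.200 = 68.547 mm
Volume = 68.547 mm × 404.6 ha × 10 = 277341.2 m³

277300 m³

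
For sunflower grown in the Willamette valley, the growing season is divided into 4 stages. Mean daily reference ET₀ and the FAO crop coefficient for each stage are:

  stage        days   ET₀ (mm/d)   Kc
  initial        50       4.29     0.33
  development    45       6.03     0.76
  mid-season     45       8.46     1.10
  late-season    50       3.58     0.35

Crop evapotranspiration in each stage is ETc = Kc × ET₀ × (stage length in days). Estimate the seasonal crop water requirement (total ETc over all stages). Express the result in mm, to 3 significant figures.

initial: 0.33 × 4.29 × 50 = 70.79 mm
development: 0.76 × 6.03 × 45 = 206.23 mm
mid-season: 1.10 × 8.46 × 45 = 418.77 mm
late-season: 0.35 × 3.58 × 50 = 62.65 mm
Seasonal total = 758.44 mm

758 mm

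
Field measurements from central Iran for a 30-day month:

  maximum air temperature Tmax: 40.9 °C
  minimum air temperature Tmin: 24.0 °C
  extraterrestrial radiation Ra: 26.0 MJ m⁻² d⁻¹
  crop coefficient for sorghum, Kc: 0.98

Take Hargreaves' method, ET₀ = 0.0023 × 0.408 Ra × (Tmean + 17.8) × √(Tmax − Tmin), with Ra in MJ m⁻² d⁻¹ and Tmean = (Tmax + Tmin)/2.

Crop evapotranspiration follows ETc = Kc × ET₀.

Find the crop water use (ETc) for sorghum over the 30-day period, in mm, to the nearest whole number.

Tmean = (40.9 + 24.0)/2 = 32.45 °C
0.408 Ra = 0.408 × 26.0 = 10.6080 mm/d equivalent
ET₀ = 0.0023 × 10.6080 × (32.45 + 17.8) × √16.9 = 0.0023 × 10.6080 × 50.25 × 4.1110 = 5.0402 mm/d
ETc = Kc × ET₀ = 0.98 × 5.0402 = 4.9394 mm/d
Over 30 days: 4.9394 × 30 = 148.182 mm

148 mm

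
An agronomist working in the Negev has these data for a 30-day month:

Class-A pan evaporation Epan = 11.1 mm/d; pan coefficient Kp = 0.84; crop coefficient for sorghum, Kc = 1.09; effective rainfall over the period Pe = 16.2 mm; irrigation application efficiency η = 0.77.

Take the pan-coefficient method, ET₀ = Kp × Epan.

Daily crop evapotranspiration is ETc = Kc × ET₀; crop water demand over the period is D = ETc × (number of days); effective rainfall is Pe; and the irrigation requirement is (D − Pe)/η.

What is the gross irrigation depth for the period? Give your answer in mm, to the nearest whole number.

ET₀ = 0.84 × 11.1 = 9.3240 mm/d
ETc = Kc × ET₀ = 1.09 × 9.3240 = 10.1632 mm/d
Crop demand D = ETc × 30 d = 10.1632 × 30 = 304.896 mm
D − Pe = 304.896 − 16.2 = 288.696 mm
Gross irrigation = 288.696 / 0.77 = 374.930 mm

375 mm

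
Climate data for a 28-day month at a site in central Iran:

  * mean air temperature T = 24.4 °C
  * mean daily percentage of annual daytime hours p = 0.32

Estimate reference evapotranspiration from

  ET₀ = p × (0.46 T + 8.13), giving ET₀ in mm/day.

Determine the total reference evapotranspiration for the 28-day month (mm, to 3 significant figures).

ET₀ = 0.32 × (0.46 × 24.4 + 8.13) = 0.32 × 19.354 = 6.1933 mm/d
Monthly total = 6.1933 × 28 = 173.412 mm

173 mm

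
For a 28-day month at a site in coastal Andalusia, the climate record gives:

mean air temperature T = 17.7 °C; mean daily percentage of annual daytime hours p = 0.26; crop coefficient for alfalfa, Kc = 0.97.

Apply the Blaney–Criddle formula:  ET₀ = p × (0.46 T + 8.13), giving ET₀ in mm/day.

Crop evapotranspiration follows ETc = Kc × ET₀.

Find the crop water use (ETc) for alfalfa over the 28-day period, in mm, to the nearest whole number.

115 mm

ET₀ = 0.26 × (0.46 × 17.7 + 8.13) = 0.26 × 16.272 = 4.2307 mm/d
ETc = Kc × ET₀ = 0.97 × 4.2307 = 4.1038 mm/d
Over 28 days: 4.1038 × 28 = 114.906 mm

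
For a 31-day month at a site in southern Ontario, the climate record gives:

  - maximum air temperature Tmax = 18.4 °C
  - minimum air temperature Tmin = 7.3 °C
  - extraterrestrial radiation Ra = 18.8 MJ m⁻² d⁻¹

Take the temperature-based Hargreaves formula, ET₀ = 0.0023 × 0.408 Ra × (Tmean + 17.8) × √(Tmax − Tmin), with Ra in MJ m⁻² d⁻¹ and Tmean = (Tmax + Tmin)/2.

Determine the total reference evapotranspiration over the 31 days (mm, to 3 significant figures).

55.8 mm

Tmean = (18.4 + 7.3)/2 = 12.85 °C
0.408 Ra = 0.408 × 18.8 = 7.6704 mm/d equivalent
ET₀ = 0.0023 × 7.6704 × (12.85 + 17.8) × √11.1 = 0.0023 × 7.6704 × 30.65 × 3.3317 = 1.8015 mm/d
Over 31 days: 1.8015 × 31 = 55.847 mm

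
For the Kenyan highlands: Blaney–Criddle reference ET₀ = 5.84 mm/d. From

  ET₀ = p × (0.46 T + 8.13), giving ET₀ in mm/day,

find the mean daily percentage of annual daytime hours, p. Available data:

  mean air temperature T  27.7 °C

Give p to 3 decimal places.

p = ET₀ / (0.46 T + 8.13) = 5.84 / (0.46 × 27.7 + 8.13) = 5.84 / 20.872 = 0.2798

0.280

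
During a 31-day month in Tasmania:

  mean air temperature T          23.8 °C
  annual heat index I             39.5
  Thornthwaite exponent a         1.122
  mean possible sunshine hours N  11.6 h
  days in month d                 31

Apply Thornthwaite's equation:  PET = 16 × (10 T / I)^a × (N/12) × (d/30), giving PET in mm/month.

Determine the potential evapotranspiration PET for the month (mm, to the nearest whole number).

10T/I = 10 × 23.8 / 39.5 = 6.0253
(10T/I)^a = 6.0253^1.122 = 7.5013
Uncorrected PET = 16 × 7.5013 = 120.021 mm
Correction = (N/12)(d/30) = (11.6/12)(31/30) = 0.9989
PET = 120.021 × 0.9989 = 119.889 mm/month

120 mm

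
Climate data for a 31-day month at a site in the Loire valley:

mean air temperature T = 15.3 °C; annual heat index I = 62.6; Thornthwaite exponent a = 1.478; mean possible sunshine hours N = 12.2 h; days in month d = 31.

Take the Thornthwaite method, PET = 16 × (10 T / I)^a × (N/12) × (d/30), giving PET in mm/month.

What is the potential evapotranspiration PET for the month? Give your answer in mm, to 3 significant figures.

63.0 mm

10T/I = 10 × 15.3 / 62.6 = 2.4441
(10T/I)^a = 2.4441^1.478 = 3.7466
Uncorrected PET = 16 × 3.7466 = 59.946 mm
Correction = (N/12)(d/30) = (12.2/12)(31/30) = 1.0506
PET = 59.946 × 1.0506 = 62.979 mm/month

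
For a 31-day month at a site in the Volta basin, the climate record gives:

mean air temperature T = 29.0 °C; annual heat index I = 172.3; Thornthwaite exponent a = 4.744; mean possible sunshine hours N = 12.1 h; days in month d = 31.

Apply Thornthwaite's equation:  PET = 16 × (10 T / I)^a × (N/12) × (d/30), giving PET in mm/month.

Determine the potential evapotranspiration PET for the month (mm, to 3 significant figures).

10T/I = 10 × 29.0 / 172.3 = 1.6831
(10T/I)^a = 1.6831^4.744 = 11.8213
Uncorrected PET = 16 × 11.8213 = 189.141 mm
Correction = (N/12)(d/30) = (12.1/12)(31/30) = 1.0419
PET = 189.141 × 1.0419 = 197.066 mm/month

197 mm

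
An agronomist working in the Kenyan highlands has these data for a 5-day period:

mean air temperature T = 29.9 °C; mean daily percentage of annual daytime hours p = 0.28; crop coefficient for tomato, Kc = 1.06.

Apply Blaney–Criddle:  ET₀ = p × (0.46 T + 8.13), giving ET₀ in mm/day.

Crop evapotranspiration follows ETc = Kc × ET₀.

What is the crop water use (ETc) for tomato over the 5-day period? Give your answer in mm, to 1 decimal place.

32.5 mm

ET₀ = 0.28 × (0.46 × 29.9 + 8.13) = 0.28 × 21.884 = 6.1275 mm/d
ETc = Kc × ET₀ = 1.06 × 6.1275 = 6.4952 mm/d
Over 5 days: 6.4952 × 5 = 32.476 mm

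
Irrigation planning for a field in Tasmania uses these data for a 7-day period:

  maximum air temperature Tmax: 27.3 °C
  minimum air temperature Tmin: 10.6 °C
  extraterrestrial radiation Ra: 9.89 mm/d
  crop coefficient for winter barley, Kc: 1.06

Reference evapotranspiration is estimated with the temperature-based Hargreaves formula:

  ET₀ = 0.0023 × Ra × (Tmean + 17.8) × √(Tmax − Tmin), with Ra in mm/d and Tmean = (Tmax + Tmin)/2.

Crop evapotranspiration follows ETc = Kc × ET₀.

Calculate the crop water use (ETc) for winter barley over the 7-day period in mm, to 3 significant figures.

Tmean = (27.3 + 10.6)/2 = 18.95 °C
ET₀ = 0.0023 × 9.89 × (18.95 + 17.8) × √16.7 = 0.0023 × 9.89 × 36.75 × 4.0866 = 3.4162 mm/d
ETc = Kc × ET₀ = 1.06 × 3.4162 = 3.6212 mm/d
Over 7 days: 3.6212 × 7 = 25.348 mm

25.3 mm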